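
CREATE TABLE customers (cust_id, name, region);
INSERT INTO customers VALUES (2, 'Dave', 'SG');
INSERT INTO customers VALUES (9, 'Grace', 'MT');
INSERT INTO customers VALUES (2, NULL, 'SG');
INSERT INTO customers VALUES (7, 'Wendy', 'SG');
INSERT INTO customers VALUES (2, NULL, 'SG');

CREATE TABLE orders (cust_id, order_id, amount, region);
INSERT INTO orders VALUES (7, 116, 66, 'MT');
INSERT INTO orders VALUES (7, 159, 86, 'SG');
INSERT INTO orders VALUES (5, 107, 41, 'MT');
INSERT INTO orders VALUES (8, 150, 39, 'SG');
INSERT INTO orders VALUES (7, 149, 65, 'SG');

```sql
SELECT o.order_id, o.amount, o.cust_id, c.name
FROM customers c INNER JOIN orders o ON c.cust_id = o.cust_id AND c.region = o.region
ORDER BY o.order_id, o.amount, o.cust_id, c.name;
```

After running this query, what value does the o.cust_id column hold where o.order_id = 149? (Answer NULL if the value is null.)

7

INNER JOIN keeps only pairs where the ON condition holds.
Matching on c.cust_id = o.cust_id AND c.region = o.region.
Matched pairs: 2.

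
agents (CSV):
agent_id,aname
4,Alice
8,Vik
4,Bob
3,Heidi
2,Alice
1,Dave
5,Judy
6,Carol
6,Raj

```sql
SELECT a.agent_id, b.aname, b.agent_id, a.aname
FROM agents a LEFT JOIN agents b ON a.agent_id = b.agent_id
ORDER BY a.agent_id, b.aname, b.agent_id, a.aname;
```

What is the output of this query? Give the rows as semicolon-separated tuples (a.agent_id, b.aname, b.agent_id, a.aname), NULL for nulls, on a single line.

(1, Dave, 1, Dave); (2, Alice, 2, Alice); (3, Heidi, 3, Heidi); (4, Alice, 4, Alice); (4, Alice, 4, Bob); (4, Bob, 4, Alice); (4, Bob, 4, Bob); (5, Judy, 5, Judy); (6, Carol, 6, Carol); (6, Carol, 6, Raj); (6, Raj, 6, Carol); (6, Raj, 6, Raj); (8, Vik, 8, Vik)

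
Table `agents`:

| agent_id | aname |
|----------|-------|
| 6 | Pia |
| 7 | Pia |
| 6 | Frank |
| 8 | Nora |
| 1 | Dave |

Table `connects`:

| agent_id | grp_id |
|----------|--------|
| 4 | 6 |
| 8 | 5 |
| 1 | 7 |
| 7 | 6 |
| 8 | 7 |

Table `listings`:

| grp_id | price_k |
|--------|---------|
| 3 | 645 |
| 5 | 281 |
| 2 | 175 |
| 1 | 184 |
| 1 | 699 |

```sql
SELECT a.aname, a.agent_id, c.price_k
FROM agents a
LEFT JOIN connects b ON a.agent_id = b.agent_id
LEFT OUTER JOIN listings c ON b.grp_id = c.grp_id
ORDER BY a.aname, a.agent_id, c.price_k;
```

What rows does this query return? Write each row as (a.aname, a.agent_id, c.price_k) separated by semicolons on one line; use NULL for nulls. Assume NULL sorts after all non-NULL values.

(Dave, 1, NULL); (Frank, 6, NULL); (Nora, 8, 281); (Nora, 8, NULL); (Pia, 6, NULL); (Pia, 7, NULL)

Step 1 — a LEFT JOIN b on agent_id → 6 row(s).
Then LEFT JOIN `listings c` on grp_id: each of those 6 rows is kept; rows whose b.grp_id has no match in c get NULL for c's columns.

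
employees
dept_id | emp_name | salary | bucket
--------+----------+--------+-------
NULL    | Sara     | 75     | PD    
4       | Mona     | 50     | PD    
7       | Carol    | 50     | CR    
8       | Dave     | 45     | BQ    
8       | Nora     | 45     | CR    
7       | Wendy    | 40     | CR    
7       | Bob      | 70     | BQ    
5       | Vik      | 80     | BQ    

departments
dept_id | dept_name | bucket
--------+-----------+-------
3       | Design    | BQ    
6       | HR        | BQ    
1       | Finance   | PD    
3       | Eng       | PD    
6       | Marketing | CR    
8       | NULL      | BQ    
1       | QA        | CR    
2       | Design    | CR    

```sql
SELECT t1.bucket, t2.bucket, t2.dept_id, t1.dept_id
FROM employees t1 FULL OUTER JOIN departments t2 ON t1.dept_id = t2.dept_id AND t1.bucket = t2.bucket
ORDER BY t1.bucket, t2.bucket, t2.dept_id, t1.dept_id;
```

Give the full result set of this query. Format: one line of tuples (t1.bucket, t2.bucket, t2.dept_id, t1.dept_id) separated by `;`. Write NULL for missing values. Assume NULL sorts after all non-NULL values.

(BQ, BQ, 8, 8); (BQ, NULL, NULL, 5); (BQ, NULL, NULL, 7); (CR, NULL, NULL, 7); (CR, NULL, NULL, 7); (CR, NULL, NULL, 8); (PD, NULL, NULL, 4); (PD, NULL, NULL, NULL); (NULL, BQ, 3, NULL); (NULL, BQ, 6, NULL); (NULL, CR, 1, NULL); (NULL, CR, 2, NULL); (NULL, CR, 6, NULL); (NULL, PD, 1, NULL); (NULL, PD, 3, NULL)

FULL OUTER JOIN keeps every row from both sides; unmatched rows get NULL for the other side's columns.
Matching on t1.dept_id = t2.dept_id AND t1.bucket = t2.bucket. A NULL in a compared column never satisfies the condition.
- t1 row (dept_id=NULL, bucket=PD): no match → kept, t2 columns NULL.
- t1 row (dept_id=4, bucket=PD): no match → kept, t2 columns NULL.
- t1 row (dept_id=7, bucket=CR): no match → kept, t2 columns NULL.
- t1 row (dept_id=8, bucket=BQ): matches 1 t2 row(s) → 1 output row(s).
- t1 row (dept_id=8, bucket=CR): no match → kept, t2 columns NULL.
- t1 row (dept_id=7, bucket=CR): no match → kept, t2 columns NULL.
- t1 row (dept_id=7, bucket=BQ): no match → kept, t2 columns NULL.
- t1 row (dept_id=5, bucket=BQ): no match → kept, t2 columns NULL.
- 7 t2 row(s) had no t1 match → kept, t1 columns NULL.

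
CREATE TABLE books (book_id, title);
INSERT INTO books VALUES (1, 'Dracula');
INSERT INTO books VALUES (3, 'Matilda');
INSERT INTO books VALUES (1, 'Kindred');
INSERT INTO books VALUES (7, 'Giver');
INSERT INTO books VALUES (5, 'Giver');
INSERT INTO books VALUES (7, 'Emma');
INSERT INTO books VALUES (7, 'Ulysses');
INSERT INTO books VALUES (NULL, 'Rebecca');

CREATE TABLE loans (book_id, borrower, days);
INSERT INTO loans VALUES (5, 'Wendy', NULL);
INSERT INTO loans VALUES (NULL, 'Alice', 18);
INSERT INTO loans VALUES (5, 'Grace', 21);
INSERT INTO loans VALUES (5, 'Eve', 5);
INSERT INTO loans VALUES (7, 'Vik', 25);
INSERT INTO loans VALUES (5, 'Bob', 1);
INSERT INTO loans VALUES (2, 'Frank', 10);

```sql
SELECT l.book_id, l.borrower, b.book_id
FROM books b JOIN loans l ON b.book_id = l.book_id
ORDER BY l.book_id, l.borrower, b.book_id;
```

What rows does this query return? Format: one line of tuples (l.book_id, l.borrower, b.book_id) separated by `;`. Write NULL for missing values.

INNER JOIN keeps only pairs where the ON condition holds.
Matching on b.book_id = l.book_id. A NULL in a compared column never satisfies the condition.
Matched pairs: 7.

(5, Bob, 5); (5, Eve, 5); (5, Grace, 5); (5, Wendy, 5); (7, Vik, 7); (7, Vik, 7); (7, Vik, 7)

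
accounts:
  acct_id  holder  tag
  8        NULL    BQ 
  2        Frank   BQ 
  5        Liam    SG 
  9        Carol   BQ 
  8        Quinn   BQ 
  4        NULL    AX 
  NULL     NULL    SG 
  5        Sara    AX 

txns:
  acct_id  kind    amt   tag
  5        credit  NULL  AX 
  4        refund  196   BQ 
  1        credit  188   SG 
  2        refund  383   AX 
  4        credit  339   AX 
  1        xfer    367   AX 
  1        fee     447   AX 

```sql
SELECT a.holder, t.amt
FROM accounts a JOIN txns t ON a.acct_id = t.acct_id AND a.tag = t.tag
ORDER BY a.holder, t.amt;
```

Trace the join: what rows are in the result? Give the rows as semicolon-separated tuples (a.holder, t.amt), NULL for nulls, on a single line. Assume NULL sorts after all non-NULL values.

(Sara, NULL); (NULL, 339)

INNER JOIN keeps only pairs where the ON condition holds.
Matching on a.acct_id = t.acct_id AND a.tag = t.tag. A NULL in a compared column never satisfies the condition.
- acct_id=8, tag=BQ: no matching t row, dropped.
- acct_id=2, tag=BQ: no matching t row, dropped.
- acct_id=5, tag=SG: no matching t row, dropped.
- acct_id=9, tag=BQ: no matching t row, dropped.
- acct_id=8, tag=BQ: no matching t row, dropped.
- acct_id=4, tag=AX: 1 matching t row(s), so 1 row(s) emitted.
- acct_id=NULL, tag=SG: no matching t row, dropped.
- acct_id=5, tag=AX: 1 matching t row(s), so 1 row(s) emitted.
After projecting and ordering:
a.holder | t.amt
Sara | NULL
NULL | 339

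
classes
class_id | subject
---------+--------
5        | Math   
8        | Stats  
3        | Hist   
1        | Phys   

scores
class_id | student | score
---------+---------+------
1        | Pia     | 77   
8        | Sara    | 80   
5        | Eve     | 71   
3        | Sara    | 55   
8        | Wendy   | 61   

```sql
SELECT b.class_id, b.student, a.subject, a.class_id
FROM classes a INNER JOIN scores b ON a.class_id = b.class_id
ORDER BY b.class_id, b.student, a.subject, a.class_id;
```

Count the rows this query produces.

5

INNER JOIN keeps only pairs where the ON condition holds.
Matching on a.class_id = b.class_id.
Matched pairs: 5.
Total: 5 rows.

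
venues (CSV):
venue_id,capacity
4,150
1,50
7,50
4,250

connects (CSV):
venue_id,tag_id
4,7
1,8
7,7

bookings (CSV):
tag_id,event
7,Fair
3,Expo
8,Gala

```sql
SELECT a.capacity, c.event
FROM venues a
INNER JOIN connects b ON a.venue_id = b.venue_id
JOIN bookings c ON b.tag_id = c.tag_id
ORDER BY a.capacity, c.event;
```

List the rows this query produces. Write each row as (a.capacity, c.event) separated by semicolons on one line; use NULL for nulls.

Evaluate left to right. First `venues a INNER JOIN connects b` on venue_id: 4 row(s).
Then INNER JOIN `bookings c` on tag_id: keep only rows whose b.tag_id appears in c.

(50, Fair); (50, Gala); (150, Fair); (250, Fair)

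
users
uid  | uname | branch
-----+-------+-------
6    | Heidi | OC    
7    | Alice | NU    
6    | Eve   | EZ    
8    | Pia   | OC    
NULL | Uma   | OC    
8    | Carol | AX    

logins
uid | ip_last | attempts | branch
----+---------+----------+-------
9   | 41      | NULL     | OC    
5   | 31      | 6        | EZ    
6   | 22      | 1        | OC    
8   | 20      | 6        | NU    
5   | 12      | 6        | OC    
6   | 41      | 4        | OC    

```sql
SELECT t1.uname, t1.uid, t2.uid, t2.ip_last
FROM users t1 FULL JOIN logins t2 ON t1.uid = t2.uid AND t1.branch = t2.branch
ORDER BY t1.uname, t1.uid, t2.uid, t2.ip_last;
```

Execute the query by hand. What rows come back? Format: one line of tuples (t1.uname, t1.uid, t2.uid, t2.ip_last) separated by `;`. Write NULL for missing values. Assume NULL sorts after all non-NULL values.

(Alice, 7, NULL, NULL); (Carol, 8, NULL, NULL); (Eve, 6, NULL, NULL); (Heidi, 6, 6, 22); (Heidi, 6, 6, 41); (Pia, 8, NULL, NULL); (Uma, NULL, NULL, NULL); (NULL, NULL, 5, 12); (NULL, NULL, 5, 31); (NULL, NULL, 8, 20); (NULL, NULL, 9, 41)

FULL OUTER JOIN keeps every row from both sides; unmatched rows get NULL for the other side's columns.
Matching on t1.uid = t2.uid AND t1.branch = t2.branch. A NULL in a compared column never satisfies the condition.
- uid=6, branch=OC: 2 matching t2 row(s), so 2 row(s) emitted.
- uid=7, branch=NU: no t2 row matches, row kept with t2 columns NULL.
- uid=6, branch=EZ: no t2 row matches, row kept with t2 columns NULL.
- uid=8, branch=OC: no t2 row matches, row kept with t2 columns NULL.
- uid=NULL, branch=OC: no t2 row matches, row kept with t2 columns NULL.
- uid=8, branch=AX: no t2 row matches, row kept with t2 columns NULL.
- plus 4 unmatched t2 row(s), each kept with NULL t1 columns.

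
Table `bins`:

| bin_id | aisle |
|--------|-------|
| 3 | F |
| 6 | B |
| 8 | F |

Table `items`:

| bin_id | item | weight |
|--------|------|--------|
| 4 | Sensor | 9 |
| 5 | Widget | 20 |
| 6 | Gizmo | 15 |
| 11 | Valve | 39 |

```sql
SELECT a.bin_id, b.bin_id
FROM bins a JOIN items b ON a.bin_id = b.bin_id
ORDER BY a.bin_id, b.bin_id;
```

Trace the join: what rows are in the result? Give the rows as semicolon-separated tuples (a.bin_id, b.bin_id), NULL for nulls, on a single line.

(6, 6)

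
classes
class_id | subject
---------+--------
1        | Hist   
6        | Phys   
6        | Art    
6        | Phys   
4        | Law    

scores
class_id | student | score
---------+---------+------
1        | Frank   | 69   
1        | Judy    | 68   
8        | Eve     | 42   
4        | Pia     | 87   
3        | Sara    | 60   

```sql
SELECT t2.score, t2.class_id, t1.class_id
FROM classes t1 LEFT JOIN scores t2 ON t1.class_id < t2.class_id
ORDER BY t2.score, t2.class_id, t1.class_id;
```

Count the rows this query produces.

LEFT JOIN keeps every row from `classes`; unmatched rows get NULL for `scores`'s columns.
Matching on t1.class_id < t2.class_id.
Matched pairs: 7; unmatched t1 rows kept: 0.
Total: 7 rows.

7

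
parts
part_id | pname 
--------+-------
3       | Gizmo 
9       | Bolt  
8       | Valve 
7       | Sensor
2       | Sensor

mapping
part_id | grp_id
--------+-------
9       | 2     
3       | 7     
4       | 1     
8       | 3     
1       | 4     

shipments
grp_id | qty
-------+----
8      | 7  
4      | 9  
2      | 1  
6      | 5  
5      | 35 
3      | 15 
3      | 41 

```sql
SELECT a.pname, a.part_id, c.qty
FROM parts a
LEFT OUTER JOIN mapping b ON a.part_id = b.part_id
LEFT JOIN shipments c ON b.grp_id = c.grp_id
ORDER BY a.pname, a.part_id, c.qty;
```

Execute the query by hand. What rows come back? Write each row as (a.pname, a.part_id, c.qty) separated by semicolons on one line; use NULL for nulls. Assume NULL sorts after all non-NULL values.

Evaluate left to right. First `parts a LEFT JOIN mapping b` on part_id: 5 row(s).
Then LEFT JOIN `shipments c` on grp_id: each of those 5 rows is kept; rows whose b.grp_id has no match in c get NULL for c's columns.

(Bolt, 9, 1); (Gizmo, 3, NULL); (Sensor, 2, NULL); (Sensor, 7, NULL); (Valve, 8, 15); (Valve, 8, 41)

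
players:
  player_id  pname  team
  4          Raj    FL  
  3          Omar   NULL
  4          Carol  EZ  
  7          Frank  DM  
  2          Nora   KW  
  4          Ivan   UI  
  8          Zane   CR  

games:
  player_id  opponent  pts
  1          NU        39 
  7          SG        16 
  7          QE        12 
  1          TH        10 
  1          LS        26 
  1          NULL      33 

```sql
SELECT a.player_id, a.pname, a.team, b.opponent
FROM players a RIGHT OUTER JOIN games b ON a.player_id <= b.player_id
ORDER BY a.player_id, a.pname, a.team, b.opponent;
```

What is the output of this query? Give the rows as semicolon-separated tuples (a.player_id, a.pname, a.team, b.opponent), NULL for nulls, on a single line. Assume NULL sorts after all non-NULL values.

(2, Nora, KW, QE); (2, Nora, KW, SG); (3, Omar, NULL, QE); (3, Omar, NULL, SG); (4, Carol, EZ, QE); (4, Carol, EZ, SG); (4, Ivan, UI, QE); (4, Ivan, UI, SG); (4, Raj, FL, QE); (4, Raj, FL, SG); (7, Frank, DM, QE); (7, Frank, DM, SG); (NULL, NULL, NULL, LS); (NULL, NULL, NULL, NU); (NULL, NULL, NULL, TH); (NULL, NULL, NULL, NULL)

RIGHT JOIN keeps every row from `games`; unmatched rows get NULL for `players`'s columns.
Matching on a.player_id <= b.player_id.
- player_id=4: 2 matching b row(s), so 2 row(s) emitted.
- player_id=3: 2 matching b row(s), so 2 row(s) emitted.
- player_id=4: 2 matching b row(s), so 2 row(s) emitted.
- player_id=7: 2 matching b row(s), so 2 row(s) emitted.
- player_id=2: 2 matching b row(s), so 2 row(s) emitted.
- player_id=4: 2 matching b row(s), so 2 row(s) emitted.
- player_id=8: no matching b row.
- 4 b row(s) had no a match → kept, a columns NULL.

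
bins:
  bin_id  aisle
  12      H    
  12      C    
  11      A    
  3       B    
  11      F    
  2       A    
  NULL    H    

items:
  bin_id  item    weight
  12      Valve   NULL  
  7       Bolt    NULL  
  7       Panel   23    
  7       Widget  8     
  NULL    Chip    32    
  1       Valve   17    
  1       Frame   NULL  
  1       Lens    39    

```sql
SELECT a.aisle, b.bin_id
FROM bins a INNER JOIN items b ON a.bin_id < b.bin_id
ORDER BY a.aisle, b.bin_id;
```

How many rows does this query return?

10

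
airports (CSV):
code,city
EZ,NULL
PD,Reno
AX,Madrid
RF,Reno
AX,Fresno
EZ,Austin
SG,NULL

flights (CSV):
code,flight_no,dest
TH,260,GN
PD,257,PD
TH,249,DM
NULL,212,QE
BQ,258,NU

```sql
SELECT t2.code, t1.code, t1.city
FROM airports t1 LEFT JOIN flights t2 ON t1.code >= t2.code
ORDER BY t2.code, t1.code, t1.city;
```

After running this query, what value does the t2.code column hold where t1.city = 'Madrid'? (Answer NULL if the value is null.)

NULL

LEFT JOIN keeps every row from `airports`; unmatched rows get NULL for `flights`'s columns.
Matching on t1.code >= t2.code. A NULL in a compared column never satisfies the condition.
- code=EZ: 1 matching t2 row(s), so 1 row(s) emitted.
- code=PD: 2 matching t2 row(s), so 2 row(s) emitted.
- code=AX: no t2 row matches, row kept with t2 columns NULL.
- code=RF: 2 matching t2 row(s), so 2 row(s) emitted.
- code=AX: no t2 row matches, row kept with t2 columns NULL.
- code=EZ: 1 matching t2 row(s), so 1 row(s) emitted.
- code=SG: 2 matching t2 row(s), so 2 row(s) emitted.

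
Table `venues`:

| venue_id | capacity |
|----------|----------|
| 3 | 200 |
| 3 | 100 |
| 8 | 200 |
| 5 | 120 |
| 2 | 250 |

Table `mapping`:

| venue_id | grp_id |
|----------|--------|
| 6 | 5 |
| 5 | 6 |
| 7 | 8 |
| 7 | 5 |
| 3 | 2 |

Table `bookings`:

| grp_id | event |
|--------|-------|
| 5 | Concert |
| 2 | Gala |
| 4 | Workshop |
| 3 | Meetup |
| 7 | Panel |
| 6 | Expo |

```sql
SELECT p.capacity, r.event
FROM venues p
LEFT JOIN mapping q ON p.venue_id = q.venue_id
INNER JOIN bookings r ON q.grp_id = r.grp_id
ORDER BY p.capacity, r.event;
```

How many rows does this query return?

3

Evaluate left to right. First `venues p LEFT JOIN mapping q` on venue_id: 5 row(s).
Then INNER JOIN `bookings r` on grp_id: keep only rows whose q.grp_id appears in r.
Result: 3 row(s).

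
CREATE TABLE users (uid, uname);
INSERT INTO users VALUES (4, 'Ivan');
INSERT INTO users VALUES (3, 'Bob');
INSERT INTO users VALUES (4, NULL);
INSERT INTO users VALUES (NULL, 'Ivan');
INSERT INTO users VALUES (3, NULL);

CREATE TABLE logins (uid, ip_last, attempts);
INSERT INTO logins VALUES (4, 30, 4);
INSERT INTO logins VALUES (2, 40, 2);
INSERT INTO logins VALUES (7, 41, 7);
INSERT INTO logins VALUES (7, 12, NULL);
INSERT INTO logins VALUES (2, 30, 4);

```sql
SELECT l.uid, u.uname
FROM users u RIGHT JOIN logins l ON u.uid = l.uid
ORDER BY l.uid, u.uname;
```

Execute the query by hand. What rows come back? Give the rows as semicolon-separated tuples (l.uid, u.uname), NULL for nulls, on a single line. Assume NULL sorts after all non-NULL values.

(2, NULL); (2, NULL); (4, Ivan); (4, NULL); (7, NULL); (7, NULL)

RIGHT JOIN keeps every row from `logins`; unmatched rows get NULL for `users`'s columns.
Matching on u.uid = l.uid. A NULL in a compared column never satisfies the condition.
- u[0] uid=4 → 1 match(es) in l → 1 row(s).
- u[1] uid=3 → no match.
- u[2] uid=4 → 1 match(es) in l → 1 row(s).
- u[3] uid=NULL → no match.
- u[4] uid=3 → no match.
- 4 l row(s) had no u match → kept, u columns NULL.
After projecting and ordering:
l.uid | u.uname
2 | NULL
2 | NULL
4 | Ivan
4 | NULL
7 | NULL
7 | NULL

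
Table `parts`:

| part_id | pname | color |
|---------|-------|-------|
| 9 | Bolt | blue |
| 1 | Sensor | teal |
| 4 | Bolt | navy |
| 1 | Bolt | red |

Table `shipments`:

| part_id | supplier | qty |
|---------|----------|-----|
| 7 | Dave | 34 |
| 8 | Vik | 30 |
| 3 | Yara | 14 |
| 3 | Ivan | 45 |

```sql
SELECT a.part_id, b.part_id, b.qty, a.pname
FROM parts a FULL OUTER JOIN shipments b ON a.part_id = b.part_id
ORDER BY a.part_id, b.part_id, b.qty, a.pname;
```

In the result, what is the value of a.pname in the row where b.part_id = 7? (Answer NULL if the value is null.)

NULL

FULL OUTER JOIN keeps every row from both sides; unmatched rows get NULL for the other side's columns.
Matching on a.part_id = b.part_id.
- a[0] part_id=9 → no match; kept with NULLs on the b side.
- a[1] part_id=1 → no match; kept with NULLs on the b side.
- a[2] part_id=4 → no match; kept with NULLs on the b side.
- a[3] part_id=1 → no match; kept with NULLs on the b side.
- plus 4 unmatched b row(s), each kept with NULL a columns.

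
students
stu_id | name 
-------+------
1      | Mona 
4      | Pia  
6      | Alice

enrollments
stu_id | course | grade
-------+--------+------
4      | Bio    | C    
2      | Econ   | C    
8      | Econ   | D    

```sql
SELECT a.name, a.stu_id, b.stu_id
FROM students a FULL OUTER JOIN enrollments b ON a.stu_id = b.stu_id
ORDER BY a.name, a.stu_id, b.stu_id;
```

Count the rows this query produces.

5

FULL OUTER JOIN keeps every row from both sides; unmatched rows get NULL for the other side's columns.
Matching on a.stu_id = b.stu_id.
- a[0] stu_id=1 → no match; kept with NULLs on the b side.
- a[1] stu_id=4 → 1 match(es) in b → 1 row(s).
- a[2] stu_id=6 → no match; kept with NULLs on the b side.
- 2 b row(s) had no a match → kept, a columns NULL.
Total: 1 matched + 4 padded = 5 rows.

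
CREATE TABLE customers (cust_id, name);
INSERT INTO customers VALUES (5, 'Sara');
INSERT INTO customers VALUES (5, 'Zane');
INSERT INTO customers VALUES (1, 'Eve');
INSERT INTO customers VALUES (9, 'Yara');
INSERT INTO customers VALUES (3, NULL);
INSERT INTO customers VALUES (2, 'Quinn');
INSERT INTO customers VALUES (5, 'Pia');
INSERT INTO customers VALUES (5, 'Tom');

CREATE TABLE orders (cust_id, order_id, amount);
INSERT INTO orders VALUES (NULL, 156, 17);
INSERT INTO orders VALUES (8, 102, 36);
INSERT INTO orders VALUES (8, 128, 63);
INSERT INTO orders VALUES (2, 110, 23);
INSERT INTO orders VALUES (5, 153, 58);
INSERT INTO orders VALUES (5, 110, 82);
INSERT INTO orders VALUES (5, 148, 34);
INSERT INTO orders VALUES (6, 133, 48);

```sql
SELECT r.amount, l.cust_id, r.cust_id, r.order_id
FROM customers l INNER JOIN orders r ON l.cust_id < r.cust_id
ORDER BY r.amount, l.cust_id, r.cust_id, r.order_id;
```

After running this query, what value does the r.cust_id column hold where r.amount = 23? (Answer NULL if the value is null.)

2

INNER JOIN keeps only pairs where the ON condition holds.
Matching on l.cust_id < r.cust_id. A NULL in a compared column never satisfies the condition.
- l[0] cust_id=5 → 3 match(es) in r → 3 row(s).
- l[1] cust_id=5 → 3 match(es) in r → 3 row(s).
- l[2] cust_id=1 → 7 match(es) in r → 7 row(s).
- l[3] cust_id=9 → no match; dropped.
- l[4] cust_id=3 → 6 match(es) in r → 6 row(s).
- l[5] cust_id=2 → 6 match(es) in r → 6 row(s).
- l[6] cust_id=5 → 3 match(es) in r → 3 row(s).
- l[7] cust_id=5 → 3 match(es) in r → 3 row(s).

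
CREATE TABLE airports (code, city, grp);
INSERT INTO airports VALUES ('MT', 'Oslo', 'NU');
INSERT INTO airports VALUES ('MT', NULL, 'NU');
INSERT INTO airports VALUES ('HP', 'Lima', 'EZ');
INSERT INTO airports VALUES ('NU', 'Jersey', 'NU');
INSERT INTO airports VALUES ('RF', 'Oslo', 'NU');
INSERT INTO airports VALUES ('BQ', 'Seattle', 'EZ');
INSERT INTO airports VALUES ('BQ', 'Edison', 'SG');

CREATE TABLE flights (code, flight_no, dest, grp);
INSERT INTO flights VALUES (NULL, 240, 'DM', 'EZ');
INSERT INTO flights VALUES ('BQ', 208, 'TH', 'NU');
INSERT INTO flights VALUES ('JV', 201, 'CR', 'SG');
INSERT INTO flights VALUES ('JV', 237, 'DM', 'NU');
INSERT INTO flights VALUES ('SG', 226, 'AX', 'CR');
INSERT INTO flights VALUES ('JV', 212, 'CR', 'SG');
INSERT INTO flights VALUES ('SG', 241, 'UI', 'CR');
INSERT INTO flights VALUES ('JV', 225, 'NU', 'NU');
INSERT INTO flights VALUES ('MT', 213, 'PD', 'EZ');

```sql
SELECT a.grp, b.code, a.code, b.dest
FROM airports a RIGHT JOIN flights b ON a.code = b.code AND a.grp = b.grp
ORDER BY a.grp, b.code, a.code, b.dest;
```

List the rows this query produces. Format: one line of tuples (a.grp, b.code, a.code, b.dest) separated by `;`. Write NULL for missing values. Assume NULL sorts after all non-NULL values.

RIGHT JOIN keeps every row from `flights`; unmatched rows get NULL for `airports`'s columns.
Matching on a.code = b.code AND a.grp = b.grp. A NULL in a compared column never satisfies the condition.
- a[0] code=MT, grp=NU → no match.
- a[1] code=MT, grp=NU → no match.
- a[2] code=HP, grp=EZ → no match.
- a[3] code=NU, grp=NU → no match.
- a[4] code=RF, grp=NU → no match.
- a[5] code=BQ, grp=EZ → no match.
- a[6] code=BQ, grp=SG → no match.
- 9 b row(s) had no a match → kept, a columns NULL.
After projecting and ordering:
a.grp | b.code | a.code | b.dest
NULL | BQ | NULL | TH
NULL | JV | NULL | CR
NULL | JV | NULL | CR
NULL | JV | NULL | DM
NULL | JV | NULL | NU
NULL | MT | NULL | PD
NULL | SG | NULL | AX
NULL | SG | NULL | UI
NULL | NULL | NULL | DM

(NULL, BQ, NULL, TH); (NULL, JV, NULL, CR); (NULL, JV, NULL, CR); (NULL, JV, NULL, DM); (NULL, JV, NULL, NU); (NULL, MT, NULL, PD); (NULL, SG, NULL, AX); (NULL, SG, NULL, UI); (NULL, NULL, NULL, DM)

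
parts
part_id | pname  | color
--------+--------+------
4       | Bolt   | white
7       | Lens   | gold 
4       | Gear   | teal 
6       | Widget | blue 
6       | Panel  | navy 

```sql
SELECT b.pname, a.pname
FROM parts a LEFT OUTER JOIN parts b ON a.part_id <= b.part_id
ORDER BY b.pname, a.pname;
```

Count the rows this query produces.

17

LEFT JOIN keeps every row from `parts a`; unmatched rows get NULL for `parts b`'s columns.
Matching on a.part_id <= b.part_id.
Matched pairs: 17; unmatched a rows kept: 0.
Total: 17 rows.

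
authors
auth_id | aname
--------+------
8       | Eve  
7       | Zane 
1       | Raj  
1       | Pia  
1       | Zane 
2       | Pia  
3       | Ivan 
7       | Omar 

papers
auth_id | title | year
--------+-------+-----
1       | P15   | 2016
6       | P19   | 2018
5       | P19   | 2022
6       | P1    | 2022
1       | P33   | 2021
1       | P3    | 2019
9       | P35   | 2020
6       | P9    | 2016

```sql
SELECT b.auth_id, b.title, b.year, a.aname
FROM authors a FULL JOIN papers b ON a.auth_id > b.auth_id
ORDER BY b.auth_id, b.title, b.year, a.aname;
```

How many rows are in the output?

31

FULL OUTER JOIN keeps every row from both sides; unmatched rows get NULL for the other side's columns.
Matching on a.auth_id > b.auth_id.
- a row (auth_id=8): matches 7 b row(s) → 7 output row(s).
- a row (auth_id=7): matches 7 b row(s) → 7 output row(s).
- a row (auth_id=1): no match → kept, b columns NULL.
- a row (auth_id=1): no match → kept, b columns NULL.
- a row (auth_id=1): no match → kept, b columns NULL.
- a row (auth_id=2): matches 3 b row(s) → 3 output row(s).
- a row (auth_id=3): matches 3 b row(s) → 3 output row(s).
- a row (auth_id=7): matches 7 b row(s) → 7 output row(s).
- plus 1 unmatched b row(s), each kept with NULL a columns.
Total: 27 matched + 4 padded = 31 rows.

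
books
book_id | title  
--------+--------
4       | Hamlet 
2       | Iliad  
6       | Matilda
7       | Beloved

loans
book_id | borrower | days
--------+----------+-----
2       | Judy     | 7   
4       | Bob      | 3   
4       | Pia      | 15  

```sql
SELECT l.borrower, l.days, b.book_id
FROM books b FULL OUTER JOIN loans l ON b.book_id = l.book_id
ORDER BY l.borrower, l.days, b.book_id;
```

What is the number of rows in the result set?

FULL OUTER JOIN keeps every row from both sides; unmatched rows get NULL for the other side's columns.
Matching on b.book_id = l.book_id.
Matched pairs: 3; unmatched b rows kept: 2; unmatched l rows kept: 0.
Total: 3 matched + 2 padded = 5 rows.

5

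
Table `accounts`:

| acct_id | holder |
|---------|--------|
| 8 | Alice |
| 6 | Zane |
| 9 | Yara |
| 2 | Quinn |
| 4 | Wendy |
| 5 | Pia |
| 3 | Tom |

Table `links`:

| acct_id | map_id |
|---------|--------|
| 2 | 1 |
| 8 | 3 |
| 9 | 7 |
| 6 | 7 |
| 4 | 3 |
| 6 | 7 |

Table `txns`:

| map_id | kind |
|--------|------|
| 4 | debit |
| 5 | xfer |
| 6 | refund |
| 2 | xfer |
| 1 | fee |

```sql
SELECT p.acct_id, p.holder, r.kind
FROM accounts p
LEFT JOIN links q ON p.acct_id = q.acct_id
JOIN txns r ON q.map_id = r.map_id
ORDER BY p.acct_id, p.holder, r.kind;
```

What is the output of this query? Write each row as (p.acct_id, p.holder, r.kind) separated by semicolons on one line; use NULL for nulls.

Evaluate left to right. First `accounts p LEFT JOIN links q` on acct_id: 8 row(s).
Then INNER JOIN `txns r` on map_id: keep only rows whose q.map_id appears in r.

(2, Quinn, fee)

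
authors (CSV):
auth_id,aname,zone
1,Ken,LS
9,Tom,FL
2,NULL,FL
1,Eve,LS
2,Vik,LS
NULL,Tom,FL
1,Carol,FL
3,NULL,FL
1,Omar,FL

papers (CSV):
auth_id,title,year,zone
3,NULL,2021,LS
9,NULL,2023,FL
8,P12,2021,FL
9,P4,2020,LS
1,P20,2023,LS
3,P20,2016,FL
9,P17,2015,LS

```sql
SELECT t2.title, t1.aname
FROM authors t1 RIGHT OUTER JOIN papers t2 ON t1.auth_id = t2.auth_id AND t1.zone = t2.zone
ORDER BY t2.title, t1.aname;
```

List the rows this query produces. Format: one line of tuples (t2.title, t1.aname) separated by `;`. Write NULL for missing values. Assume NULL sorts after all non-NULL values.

(P12, NULL); (P17, NULL); (P20, Eve); (P20, Ken); (P20, NULL); (P4, NULL); (NULL, Tom); (NULL, NULL)

RIGHT JOIN keeps every row from `papers`; unmatched rows get NULL for `authors`'s columns.
Matching on t1.auth_id = t2.auth_id AND t1.zone = t2.zone. A NULL in a compared column never satisfies the condition.
- t1[0] auth_id=1, zone=LS → 1 match(es) in t2 → 1 row(s).
- t1[1] auth_id=9, zone=FL → 1 match(es) in t2 → 1 row(s).
- t1[2] auth_id=2, zone=FL → no match.
- t1[3] auth_id=1, zone=LS → 1 match(es) in t2 → 1 row(s).
- t1[4] auth_id=2, zone=LS → no match.
- t1[5] auth_id=NULL, zone=FL → no match.
- t1[6] auth_id=1, zone=FL → no match.
- t1[7] auth_id=3, zone=FL → 1 match(es) in t2 → 1 row(s).
- t1[8] auth_id=1, zone=FL → no match.
- 4 t2 row(s) had no t1 match → kept, t1 columns NULL.
After projecting and ordering:
t2.title | t1.aname
P12 | NULL
P17 | NULL
P20 | Eve
P20 | Ken
P20 | NULL
P4 | NULL
NULL | Tom
NULL | NULL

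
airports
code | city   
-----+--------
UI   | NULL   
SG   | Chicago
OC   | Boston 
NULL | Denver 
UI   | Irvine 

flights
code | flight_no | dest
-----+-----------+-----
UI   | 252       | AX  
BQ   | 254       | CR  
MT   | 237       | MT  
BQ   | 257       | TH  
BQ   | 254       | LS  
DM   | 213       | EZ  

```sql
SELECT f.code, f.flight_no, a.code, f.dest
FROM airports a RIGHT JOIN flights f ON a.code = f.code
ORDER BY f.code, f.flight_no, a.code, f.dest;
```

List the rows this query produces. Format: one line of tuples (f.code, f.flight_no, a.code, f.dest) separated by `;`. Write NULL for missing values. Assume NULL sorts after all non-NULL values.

RIGHT JOIN keeps every row from `flights`; unmatched rows get NULL for `airports`'s columns.
Matching on a.code = f.code. A NULL in a compared column never satisfies the condition.
- a (code=UI) pairs with 1 row(s) of f.
- a (code=SG) has no partner in f.
- a (code=OC) has no partner in f.
- a (code=NULL) has no partner in f.
- a (code=UI) pairs with 1 row(s) of f.
- 5 row(s) from f found no a partner → padded with NULL.
After projecting and ordering:
f.code | f.flight_no | a.code | f.dest
BQ | 254 | NULL | CR
BQ | 254 | NULL | LS
BQ | 257 | NULL | TH
DM | 213 | NULL | EZ
MT | 237 | NULL | MT
UI | 252 | UI | AX
UI | 252 | UI | AX

(BQ, 254, NULL, CR); (BQ, 254, NULL, LS); (BQ, 257, NULL, TH); (DM, 213, NULL, EZ); (MT, 237, NULL, MT); (UI, 252, UI, AX); (UI, 252, UI, AX)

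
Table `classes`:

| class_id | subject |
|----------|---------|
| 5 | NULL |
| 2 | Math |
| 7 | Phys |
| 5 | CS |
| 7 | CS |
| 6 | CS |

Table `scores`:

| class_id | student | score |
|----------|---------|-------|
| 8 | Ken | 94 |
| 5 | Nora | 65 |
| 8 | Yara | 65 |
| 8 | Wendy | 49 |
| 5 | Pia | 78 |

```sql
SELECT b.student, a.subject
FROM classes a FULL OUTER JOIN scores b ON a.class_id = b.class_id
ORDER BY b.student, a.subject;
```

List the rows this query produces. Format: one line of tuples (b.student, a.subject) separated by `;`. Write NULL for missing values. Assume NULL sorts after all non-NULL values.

(Ken, NULL); (Nora, CS); (Nora, NULL); (Pia, CS); (Pia, NULL); (Wendy, NULL); (Yara, NULL); (NULL, CS); (NULL, CS); (NULL, Math); (NULL, Phys)

FULL OUTER JOIN keeps every row from both sides; unmatched rows get NULL for the other side's columns.
Matching on a.class_id = b.class_id.
Matched pairs: 4; unmatched a rows kept: 4; unmatched b rows kept: 3.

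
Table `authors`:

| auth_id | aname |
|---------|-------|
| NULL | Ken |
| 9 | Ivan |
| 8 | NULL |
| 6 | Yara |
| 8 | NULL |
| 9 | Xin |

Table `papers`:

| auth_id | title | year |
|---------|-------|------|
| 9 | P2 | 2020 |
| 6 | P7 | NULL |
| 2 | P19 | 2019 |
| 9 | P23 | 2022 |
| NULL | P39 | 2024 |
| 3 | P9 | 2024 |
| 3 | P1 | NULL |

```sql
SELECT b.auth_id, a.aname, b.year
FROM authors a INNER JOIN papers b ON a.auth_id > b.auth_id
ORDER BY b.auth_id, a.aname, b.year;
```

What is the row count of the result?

19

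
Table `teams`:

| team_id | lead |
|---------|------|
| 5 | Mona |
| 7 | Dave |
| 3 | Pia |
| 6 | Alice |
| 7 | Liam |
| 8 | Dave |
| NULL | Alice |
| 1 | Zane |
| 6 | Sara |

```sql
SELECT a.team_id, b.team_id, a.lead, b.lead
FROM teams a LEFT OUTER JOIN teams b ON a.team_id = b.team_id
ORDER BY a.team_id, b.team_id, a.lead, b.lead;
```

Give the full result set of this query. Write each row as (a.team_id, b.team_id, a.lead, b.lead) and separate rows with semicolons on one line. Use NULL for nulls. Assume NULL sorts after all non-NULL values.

(1, 1, Zane, Zane); (3, 3, Pia, Pia); (5, 5, Mona, Mona); (6, 6, Alice, Alice); (6, 6, Alice, Sara); (6, 6, Sara, Alice); (6, 6, Sara, Sara); (7, 7, Dave, Dave); (7, 7, Dave, Liam); (7, 7, Liam, Dave); (7, 7, Liam, Liam); (8, 8, Dave, Dave); (NULL, NULL, Alice, NULL)

LEFT JOIN keeps every row from `teams a`; unmatched rows get NULL for `teams b`'s columns.
Matching on a.team_id = b.team_id. A NULL in a compared column never satisfies the condition.
- a (team_id=5) pairs with 1 row(s) of b.
- a (team_id=7) pairs with 2 row(s) of b.
- a (team_id=3) pairs with 1 row(s) of b.
- a (team_id=6) pairs with 2 row(s) of b.
- a (team_id=7) pairs with 2 row(s) of b.
- a (team_id=8) pairs with 1 row(s) of b.
- a (team_id=NULL) has no partner → padded with NULL.
- a (team_id=1) pairs with 1 row(s) of b.
- a (team_id=6) pairs with 2 row(s) of b.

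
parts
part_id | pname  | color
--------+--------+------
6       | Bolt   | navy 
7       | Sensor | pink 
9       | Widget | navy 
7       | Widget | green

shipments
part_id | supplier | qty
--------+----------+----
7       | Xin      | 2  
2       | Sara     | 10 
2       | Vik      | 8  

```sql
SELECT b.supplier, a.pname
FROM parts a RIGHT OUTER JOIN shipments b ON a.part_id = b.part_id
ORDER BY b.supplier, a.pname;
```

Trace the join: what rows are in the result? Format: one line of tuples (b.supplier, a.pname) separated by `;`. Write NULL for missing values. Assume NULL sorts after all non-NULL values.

RIGHT JOIN keeps every row from `shipments`; unmatched rows get NULL for `parts`'s columns.
Matching on a.part_id = b.part_id.
- a (part_id=6) has no partner in b.
- a (part_id=7) pairs with 1 row(s) of b.
- a (part_id=9) has no partner in b.
- a (part_id=7) pairs with 1 row(s) of b.
- 2 b row(s) had no a match → kept, a columns NULL.
After projecting and ordering:
b.supplier | a.pname
Sara | NULL
Vik | NULL
Xin | Sensor
Xin | Widget

(Sara, NULL); (Vik, NULL); (Xin, Sensor); (Xin, Widget)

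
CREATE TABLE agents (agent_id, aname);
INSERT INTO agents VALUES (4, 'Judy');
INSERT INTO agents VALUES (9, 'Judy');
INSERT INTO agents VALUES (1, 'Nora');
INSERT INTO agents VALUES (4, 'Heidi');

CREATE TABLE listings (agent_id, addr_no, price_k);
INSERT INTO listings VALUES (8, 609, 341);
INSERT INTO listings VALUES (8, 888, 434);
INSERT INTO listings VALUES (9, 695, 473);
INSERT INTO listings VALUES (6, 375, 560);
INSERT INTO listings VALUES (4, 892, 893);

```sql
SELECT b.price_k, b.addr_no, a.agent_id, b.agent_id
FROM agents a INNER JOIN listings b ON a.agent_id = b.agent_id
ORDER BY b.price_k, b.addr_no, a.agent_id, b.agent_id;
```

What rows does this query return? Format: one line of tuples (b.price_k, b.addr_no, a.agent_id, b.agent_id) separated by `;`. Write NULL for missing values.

(473, 695, 9, 9); (893, 892, 4, 4); (893, 892, 4, 4)

INNER JOIN keeps only pairs where the ON condition holds.
Matching on a.agent_id = b.agent_id.
- a[0] agent_id=4 → 1 match(es) in b → 1 row(s).
- a[1] agent_id=9 → 1 match(es) in b → 1 row(s).
- a[2] agent_id=1 → no match; dropped.
- a[3] agent_id=4 → 1 match(es) in b → 1 row(s).
After projecting and ordering:
b.price_k | b.addr_no | a.agent_id | b.agent_id
473 | 695 | 9 | 9
893 | 892 | 4 | 4
893 | 892 | 4 | 4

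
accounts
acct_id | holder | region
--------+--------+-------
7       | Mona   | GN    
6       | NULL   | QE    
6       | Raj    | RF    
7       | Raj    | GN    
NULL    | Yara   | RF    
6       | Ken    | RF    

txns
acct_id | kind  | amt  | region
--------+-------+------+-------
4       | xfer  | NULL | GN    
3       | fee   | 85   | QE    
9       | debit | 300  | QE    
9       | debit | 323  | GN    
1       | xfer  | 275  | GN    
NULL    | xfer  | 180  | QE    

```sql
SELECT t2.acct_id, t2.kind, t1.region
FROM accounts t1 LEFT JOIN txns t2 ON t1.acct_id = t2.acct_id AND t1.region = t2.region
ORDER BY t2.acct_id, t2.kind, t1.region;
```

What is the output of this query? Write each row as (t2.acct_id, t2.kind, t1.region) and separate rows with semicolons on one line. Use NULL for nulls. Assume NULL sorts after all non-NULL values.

LEFT JOIN keeps every row from `accounts`; unmatched rows get NULL for `txns`'s columns.
Matching on t1.acct_id = t2.acct_id AND t1.region = t2.region. A NULL in a compared column never satisfies the condition.
- acct_id=7, region=GN: no t2 row matches, row kept with t2 columns NULL.
- acct_id=6, region=QE: no t2 row matches, row kept with t2 columns NULL.
- acct_id=6, region=RF: no t2 row matches, row kept with t2 columns NULL.
- acct_id=7, region=GN: no t2 row matches, row kept with t2 columns NULL.
- acct_id=NULL, region=RF: no t2 row matches, row kept with t2 columns NULL.
- acct_id=6, region=RF: no t2 row matches, row kept with t2 columns NULL.
After projecting and ordering:
t2.acct_id | t2.kind | t1.region
NULL | NULL | GN
NULL | NULL | GN
NULL | NULL | QE
NULL | NULL | RF
NULL | NULL | RF
NULL | NULL | RF

(NULL, NULL, GN); (NULL, NULL, GN); (NULL, NULL, QE); (NULL, NULL, RF); (NULL, NULL, RF); (NULL, NULL, RF)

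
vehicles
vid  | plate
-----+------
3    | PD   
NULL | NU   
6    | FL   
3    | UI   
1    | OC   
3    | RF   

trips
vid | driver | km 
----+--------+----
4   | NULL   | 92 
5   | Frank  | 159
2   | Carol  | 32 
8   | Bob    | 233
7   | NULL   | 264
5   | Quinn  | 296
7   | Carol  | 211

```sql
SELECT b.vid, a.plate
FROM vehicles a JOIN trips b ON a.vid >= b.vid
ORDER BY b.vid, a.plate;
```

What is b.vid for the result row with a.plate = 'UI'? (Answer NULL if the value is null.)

2

INNER JOIN keeps only pairs where the ON condition holds.
Matching on a.vid >= b.vid. A NULL in a compared column never satisfies the condition.
- a[0] vid=3 → 1 match(es) in b → 1 row(s).
- a[1] vid=NULL → no match; dropped.
- a[2] vid=6 → 4 match(es) in b → 4 row(s).
- a[3] vid=3 → 1 match(es) in b → 1 row(s).
- a[4] vid=1 → no match; dropped.
- a[5] vid=3 → 1 match(es) in b → 1 row(s).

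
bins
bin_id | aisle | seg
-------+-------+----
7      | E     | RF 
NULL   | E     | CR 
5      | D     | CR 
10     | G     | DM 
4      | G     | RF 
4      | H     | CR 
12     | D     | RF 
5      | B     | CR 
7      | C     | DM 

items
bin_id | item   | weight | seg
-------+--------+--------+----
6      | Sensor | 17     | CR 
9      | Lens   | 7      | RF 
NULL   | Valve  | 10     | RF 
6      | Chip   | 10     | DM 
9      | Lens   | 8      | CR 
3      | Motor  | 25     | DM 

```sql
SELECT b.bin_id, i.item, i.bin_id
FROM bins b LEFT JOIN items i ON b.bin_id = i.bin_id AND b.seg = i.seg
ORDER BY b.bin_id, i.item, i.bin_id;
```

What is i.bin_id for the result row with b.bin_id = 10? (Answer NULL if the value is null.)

NULL

LEFT JOIN keeps every row from `bins`; unmatched rows get NULL for `items`'s columns.
Matching on b.bin_id = i.bin_id AND b.seg = i.seg. A NULL in a compared column never satisfies the condition.
Matched pairs: 0; unmatched b rows kept: 9.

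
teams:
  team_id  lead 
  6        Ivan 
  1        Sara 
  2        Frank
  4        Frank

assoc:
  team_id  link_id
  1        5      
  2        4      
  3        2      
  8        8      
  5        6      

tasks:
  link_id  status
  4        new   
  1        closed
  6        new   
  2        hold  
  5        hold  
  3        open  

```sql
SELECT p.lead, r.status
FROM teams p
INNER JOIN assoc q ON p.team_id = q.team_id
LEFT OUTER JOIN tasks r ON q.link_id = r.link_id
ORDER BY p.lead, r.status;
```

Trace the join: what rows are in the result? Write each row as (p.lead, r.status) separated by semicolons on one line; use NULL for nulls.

Evaluate left to right. First `teams p INNER JOIN assoc q` on team_id: 2 row(s).
Then LEFT JOIN `tasks r` on link_id: each of those 2 rows is kept; rows whose q.link_id has no match in r get NULL for r's columns.

(Frank, new); (Sara, hold)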